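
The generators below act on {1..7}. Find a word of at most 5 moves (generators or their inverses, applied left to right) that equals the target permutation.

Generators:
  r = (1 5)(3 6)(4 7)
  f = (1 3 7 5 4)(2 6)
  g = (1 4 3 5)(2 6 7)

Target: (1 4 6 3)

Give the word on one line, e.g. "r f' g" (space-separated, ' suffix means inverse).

f r r f r

  after f: (1 3 7 5 4)(2 6)
  after r: (1 6 2 3 4 5 7)
  after r: (1 3 7 5 4)(2 6)
  after f: (1 7 4 3 5)
  after r: (1 4 6 3)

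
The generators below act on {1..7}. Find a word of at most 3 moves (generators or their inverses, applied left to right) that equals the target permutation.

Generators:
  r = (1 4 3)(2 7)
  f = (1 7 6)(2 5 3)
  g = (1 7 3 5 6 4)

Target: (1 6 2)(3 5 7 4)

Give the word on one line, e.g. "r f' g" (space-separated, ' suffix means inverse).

  after f': (1 6 7)(2 3 5)
  after r: (1 6 2)(3 5 7 4)

f' r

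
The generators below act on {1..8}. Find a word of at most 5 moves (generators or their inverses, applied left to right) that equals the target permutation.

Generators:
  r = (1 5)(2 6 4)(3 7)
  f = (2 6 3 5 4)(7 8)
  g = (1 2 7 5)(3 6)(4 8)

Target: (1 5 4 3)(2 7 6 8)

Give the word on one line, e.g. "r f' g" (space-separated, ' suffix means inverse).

  after g': (1 5 7 2)(3 6)(4 8)
  after r: (2 5 3 4 8)(6 7)
  after f': (2 3 5 6 8 4 7)
  after r: (1 5 4 3)(2 7 6 8)

g' r f' r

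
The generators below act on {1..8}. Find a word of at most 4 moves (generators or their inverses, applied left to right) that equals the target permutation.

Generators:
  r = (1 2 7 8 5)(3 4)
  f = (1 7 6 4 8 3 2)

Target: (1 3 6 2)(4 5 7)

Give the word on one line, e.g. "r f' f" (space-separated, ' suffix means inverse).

  after f: (1 7 6 4 8 3 2)
  after r: (1 8 4 5)(3 7 6)
  after f: (1 3 6 2)(4 5 7)

f r f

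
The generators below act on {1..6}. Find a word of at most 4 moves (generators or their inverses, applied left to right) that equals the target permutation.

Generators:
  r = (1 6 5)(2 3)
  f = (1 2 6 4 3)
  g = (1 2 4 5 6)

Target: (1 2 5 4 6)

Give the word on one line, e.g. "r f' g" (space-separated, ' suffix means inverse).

r' r' g g

  after r': (1 5 6)(2 3)
  after r': (1 6 5)
  after g: (2 4 5)
  after g: (1 2 5 4 6)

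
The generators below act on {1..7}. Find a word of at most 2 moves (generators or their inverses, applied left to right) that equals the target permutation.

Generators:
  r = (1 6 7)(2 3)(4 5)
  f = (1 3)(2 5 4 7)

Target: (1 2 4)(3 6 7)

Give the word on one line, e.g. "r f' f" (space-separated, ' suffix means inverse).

f r

  after f: (1 3)(2 5 4 7)
  after r: (1 2 4)(3 6 7)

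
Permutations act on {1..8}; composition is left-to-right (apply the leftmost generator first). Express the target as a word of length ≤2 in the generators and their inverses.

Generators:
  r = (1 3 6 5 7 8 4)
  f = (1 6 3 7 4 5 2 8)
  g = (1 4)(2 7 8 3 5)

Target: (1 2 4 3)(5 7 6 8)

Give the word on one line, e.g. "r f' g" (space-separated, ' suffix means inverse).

  after f': (1 8 2 5 4 7 3 6)
  after f': (1 2 4 3)(5 7 6 8)

f' f'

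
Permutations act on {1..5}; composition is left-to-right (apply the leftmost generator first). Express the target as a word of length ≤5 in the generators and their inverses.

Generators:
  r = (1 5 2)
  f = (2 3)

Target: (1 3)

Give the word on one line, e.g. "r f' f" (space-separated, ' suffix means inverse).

r' f' r

  after r': (1 2 5)
  after f': (1 3 2 5)
  after r: (1 3)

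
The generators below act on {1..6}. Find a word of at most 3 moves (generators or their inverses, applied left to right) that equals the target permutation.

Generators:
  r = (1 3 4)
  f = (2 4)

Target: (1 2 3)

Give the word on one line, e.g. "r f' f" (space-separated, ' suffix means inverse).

f r' f'

  after f: (2 4)
  after r': (1 4 2 3)
  after f': (1 2 3)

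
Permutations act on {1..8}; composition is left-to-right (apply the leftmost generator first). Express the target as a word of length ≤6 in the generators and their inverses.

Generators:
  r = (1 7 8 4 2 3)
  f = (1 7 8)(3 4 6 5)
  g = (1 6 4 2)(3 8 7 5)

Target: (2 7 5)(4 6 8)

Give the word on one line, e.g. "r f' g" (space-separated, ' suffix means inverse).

r' f' r' g r

  after r': (1 3 2 4 8 7)
  after f': (1 5 6 4 7 8)(2 3)
  after r': (1 5 6 8 3 4)
  after g: (1 3 2)(4 6 7 5)
  after r: (2 7 5)(4 6 8)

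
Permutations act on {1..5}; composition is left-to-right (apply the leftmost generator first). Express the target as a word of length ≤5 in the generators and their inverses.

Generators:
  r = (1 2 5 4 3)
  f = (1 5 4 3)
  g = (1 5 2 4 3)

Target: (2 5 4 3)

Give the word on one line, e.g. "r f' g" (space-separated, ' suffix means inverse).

r r f'

  after r: (1 2 5 4 3)
  after r: (1 5 3 2 4)
  after f': (2 5 4 3)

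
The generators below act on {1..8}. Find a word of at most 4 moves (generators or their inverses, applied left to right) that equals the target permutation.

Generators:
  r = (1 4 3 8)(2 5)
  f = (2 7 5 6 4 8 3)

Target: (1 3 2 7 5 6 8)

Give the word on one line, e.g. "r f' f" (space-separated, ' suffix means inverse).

  after f: (2 7 5 6 4 8 3)
  after r: (1 4)(2 7)(3 5 6)
  after r: (1 3 2 7 5 6 8)

f r r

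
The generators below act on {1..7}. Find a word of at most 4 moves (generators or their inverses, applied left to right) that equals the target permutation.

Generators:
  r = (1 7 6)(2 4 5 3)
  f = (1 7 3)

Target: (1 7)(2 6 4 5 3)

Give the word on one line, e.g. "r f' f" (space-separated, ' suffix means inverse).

  after r': (1 6 7)(2 3 5 4)
  after f: (1 6 3 5 4 2)
  after r: (2 7 6)
  after r: (1 7)(2 6 4 5 3)

r' f r r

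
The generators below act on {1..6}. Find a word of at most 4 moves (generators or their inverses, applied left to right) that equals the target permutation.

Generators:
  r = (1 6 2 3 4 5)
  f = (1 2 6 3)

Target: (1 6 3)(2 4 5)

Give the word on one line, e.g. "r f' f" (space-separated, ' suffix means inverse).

f f r f

  after f: (1 2 6 3)
  after f: (1 6)(2 3)
  after r: (1 2 4 5)
  after f: (1 6 3)(2 4 5)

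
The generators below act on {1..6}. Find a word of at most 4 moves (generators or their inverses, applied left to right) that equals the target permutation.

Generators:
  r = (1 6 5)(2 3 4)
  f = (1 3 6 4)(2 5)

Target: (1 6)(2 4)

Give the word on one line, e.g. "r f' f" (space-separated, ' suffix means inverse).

  after f': (1 4 6 3)(2 5)
  after r': (1 3 5 4)(2 6)
  after f': (2 3)(5 6)
  after r: (1 6)(2 4)

f' r' f' r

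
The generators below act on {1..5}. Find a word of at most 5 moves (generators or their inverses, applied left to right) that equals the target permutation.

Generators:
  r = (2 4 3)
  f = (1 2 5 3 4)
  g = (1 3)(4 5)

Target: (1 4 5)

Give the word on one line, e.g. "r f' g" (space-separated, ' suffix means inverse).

  after r': (2 3 4)
  after g': (1 3 5 4 2)
  after r: (1 2)(3 5)
  after g: (1 2 3 4 5)
  after r: (1 4 5)

r' g' r g r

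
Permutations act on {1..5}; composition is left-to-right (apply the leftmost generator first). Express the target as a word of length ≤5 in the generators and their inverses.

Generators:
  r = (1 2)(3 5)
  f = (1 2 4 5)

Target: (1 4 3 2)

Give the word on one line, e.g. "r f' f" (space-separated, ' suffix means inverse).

  after r': (1 2)(3 5)
  after f: (1 4 5 3)
  after r': (1 4 3 2)

r' f r'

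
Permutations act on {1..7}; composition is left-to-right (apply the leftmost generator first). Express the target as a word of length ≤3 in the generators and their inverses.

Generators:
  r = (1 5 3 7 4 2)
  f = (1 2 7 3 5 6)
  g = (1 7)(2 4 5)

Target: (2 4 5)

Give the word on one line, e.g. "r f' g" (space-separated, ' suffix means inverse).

g' g'

  after g': (1 7)(2 5 4)
  after g': (2 4 5)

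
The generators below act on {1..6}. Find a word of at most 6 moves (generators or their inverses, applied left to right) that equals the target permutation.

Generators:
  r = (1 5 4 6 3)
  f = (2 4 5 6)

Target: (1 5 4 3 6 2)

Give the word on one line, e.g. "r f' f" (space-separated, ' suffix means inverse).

  after r': (1 3 6 4 5)
  after f': (1 3 5)(2 6)
  after r: (2 3 4 6)
  after r: (1 5 4 3 6 2)

r' f' r r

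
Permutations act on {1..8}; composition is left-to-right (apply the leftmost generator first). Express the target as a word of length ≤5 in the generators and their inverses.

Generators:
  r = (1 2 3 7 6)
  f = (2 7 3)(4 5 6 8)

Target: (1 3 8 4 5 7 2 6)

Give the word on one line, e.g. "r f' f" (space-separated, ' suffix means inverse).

f r f' r f

  after f: (2 7 3)(4 5 6 8)
  after r: (1 2 6 8 4 5)
  after f': (1 3 7 2 5)
  after r: (1 7 3 6)(2 5)
  after f: (1 3 8 4 5 7 2 6)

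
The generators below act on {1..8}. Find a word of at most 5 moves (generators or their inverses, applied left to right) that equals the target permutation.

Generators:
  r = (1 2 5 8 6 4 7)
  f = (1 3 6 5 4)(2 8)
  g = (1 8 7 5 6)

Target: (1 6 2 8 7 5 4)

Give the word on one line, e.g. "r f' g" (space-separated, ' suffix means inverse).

g r' g' g' r

  after g: (1 8 7 5 6)
  after r': (1 5 8 4 6 7 2)
  after g': (1 7 2 6 8 4 5)
  after g': (1 8 4 7 2 5 6)
  after r: (1 6 2 8 7 5 4)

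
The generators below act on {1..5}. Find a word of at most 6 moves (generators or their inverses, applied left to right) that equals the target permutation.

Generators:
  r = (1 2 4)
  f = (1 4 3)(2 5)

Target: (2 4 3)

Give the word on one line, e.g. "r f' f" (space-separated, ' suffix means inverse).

  after r: (1 2 4)
  after f: (1 5 2 3)
  after f: (1 2)(3 4)
  after r: (1 4 3)
  after r: (2 4 3)

r f f r r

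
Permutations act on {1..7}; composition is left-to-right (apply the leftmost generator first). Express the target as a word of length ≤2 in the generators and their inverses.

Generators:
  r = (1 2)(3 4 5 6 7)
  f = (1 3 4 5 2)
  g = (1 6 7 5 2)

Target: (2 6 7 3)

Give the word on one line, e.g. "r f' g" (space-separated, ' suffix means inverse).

  after f': (1 2 5 4 3)
  after r: (2 6 7 3)

f' r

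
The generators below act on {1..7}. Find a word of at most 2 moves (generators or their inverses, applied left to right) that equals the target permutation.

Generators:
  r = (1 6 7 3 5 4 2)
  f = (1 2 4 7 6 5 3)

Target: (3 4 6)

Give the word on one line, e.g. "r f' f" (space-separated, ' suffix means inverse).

r' f'

  after r': (1 2 4 5 3 7 6)
  after f': (3 4 6)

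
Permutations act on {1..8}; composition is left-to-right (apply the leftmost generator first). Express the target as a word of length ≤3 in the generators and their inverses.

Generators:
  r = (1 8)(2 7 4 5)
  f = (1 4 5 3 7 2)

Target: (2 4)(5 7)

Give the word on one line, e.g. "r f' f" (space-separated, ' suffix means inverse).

  after r': (1 8)(2 5 4 7)
  after r': (2 4)(5 7)

r' r'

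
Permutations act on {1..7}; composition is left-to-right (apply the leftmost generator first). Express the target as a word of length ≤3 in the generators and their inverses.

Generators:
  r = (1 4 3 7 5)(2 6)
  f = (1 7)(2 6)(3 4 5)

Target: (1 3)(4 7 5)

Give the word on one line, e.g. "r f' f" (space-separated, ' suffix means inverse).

f r'

  after f: (1 7)(2 6)(3 4 5)
  after r': (1 3)(4 7 5)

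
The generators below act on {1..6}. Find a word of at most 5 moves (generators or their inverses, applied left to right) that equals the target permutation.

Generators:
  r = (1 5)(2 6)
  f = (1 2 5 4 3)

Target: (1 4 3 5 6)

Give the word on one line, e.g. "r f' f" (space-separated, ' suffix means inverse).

r' f r

  after r': (1 5)(2 6)
  after f: (1 4 3)(2 6 5)
  after r: (1 4 3 5 6)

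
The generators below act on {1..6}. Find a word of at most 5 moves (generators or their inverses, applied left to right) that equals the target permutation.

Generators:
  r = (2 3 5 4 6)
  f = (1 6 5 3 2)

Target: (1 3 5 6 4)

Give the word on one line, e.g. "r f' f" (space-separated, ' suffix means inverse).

r' f' f'

  after r': (2 6 4 5 3)
  after f': (1 2)(4 6)
  after f': (1 3 5 6 4)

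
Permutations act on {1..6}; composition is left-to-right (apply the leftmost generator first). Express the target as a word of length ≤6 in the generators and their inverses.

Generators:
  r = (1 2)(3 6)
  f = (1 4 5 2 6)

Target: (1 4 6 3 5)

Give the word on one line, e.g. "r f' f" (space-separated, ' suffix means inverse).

  after r': (1 2)(3 6)
  after f': (1 5 4)(2 6 3)
  after r': (1 5 4 2 3)
  after r': (1 5 4)(2 6 3)
  after f': (1 4 6 3 5)

r' f' r' r' f'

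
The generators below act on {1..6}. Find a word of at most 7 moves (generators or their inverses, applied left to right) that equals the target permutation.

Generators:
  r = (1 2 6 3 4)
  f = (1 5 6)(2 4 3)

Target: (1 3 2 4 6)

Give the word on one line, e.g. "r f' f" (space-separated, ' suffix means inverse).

  after r': (1 4 3 6 2)
  after r': (1 3 2 4 6)
  after f': (1 4 5)
  after f': (1 2 3 4)(5 6)
  after f': (1 3 2 4 6)

r' r' f' f' f'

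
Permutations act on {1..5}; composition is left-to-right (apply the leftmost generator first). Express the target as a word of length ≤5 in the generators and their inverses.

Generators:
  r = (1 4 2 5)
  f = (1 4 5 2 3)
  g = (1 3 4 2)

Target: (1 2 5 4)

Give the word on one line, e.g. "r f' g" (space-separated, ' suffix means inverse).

  after f': (1 3 2 5 4)
  after r': (1 3 4 5)
  after g': (2 4 5)
  after f: (1 4 2 5 3)
  after g: (1 2 5 4)

f' r' g' f g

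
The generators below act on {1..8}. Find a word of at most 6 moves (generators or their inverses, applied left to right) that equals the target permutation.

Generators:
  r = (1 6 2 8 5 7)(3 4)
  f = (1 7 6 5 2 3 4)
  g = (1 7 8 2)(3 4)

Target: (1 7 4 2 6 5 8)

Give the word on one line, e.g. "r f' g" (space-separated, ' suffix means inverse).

  after g: (1 7 8 2)(3 4)
  after g: (1 8)(2 7)
  after f: (1 8 7 3 4)(2 6 5)
  after g': (1 7 4 2 6 5 8)

g g f g'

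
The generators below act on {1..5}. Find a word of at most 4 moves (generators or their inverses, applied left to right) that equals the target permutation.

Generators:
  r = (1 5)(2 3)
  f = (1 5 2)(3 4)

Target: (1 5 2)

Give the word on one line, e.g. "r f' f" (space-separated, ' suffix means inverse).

  after f': (1 2 5)(3 4)
  after f': (1 5 2)

f' f'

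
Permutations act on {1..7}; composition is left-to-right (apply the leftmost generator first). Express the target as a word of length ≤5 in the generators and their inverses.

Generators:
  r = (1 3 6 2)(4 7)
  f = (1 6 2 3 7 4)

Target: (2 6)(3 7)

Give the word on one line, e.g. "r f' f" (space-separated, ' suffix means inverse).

  after f': (1 4 7 3 2 6)
  after r': (1 7)(2 3 6)
  after r': (1 4 7 2)
  after f: (2 6)(3 7)

f' r' r' f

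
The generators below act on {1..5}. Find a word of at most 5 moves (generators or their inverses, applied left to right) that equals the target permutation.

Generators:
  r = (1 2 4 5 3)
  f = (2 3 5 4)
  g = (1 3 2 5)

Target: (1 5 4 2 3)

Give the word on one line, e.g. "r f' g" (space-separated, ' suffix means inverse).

r f' f'

  after r: (1 2 4 5 3)
  after f': (1 4 3)(2 5)
  after f': (1 5 4 2 3)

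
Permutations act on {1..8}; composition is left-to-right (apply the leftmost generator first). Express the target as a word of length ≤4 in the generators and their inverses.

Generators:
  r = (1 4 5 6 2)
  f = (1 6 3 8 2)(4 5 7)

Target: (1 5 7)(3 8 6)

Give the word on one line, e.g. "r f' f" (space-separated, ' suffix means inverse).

r f' r f'

  after r: (1 4 5 6 2)
  after f': (1 7 5)(3 6 8)
  after r: (1 7 6 8 3 2)(4 5)
  after f': (1 5 7)(3 8 6)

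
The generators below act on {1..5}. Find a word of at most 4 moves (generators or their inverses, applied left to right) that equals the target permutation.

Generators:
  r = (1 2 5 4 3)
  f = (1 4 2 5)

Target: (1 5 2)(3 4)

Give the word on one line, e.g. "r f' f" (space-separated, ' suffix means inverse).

r' f' r' r'

  after r': (1 3 4 5 2)
  after f': (1 3)(2 5 4)
  after r': (1 4)
  after r': (1 5 2)(3 4)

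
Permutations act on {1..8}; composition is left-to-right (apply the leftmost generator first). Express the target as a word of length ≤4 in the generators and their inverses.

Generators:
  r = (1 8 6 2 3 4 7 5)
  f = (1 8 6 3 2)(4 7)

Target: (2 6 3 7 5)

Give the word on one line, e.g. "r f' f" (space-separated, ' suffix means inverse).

  after r: (1 8 6 2 3 4 7 5)
  after f': (2 6 3 7 5)

r f'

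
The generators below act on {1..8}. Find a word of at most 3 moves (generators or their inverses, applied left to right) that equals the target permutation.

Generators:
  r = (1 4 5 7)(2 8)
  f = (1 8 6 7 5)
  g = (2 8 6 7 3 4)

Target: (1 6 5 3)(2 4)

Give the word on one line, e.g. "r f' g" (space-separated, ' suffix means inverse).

g r' g'

  after g: (2 8 6 7 3 4)
  after r': (1 7 3)(4 8 6 5)
  after g': (1 6 5 3)(2 4)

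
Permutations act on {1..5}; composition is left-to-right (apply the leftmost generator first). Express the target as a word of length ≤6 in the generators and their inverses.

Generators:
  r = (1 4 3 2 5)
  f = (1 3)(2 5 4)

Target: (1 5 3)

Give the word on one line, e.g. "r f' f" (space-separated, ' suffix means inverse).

  after r': (1 5 2 3 4)
  after f: (1 4 3 2)
  after f: (1 2 3 5 4)
  after r: (1 5 3)

r' f f r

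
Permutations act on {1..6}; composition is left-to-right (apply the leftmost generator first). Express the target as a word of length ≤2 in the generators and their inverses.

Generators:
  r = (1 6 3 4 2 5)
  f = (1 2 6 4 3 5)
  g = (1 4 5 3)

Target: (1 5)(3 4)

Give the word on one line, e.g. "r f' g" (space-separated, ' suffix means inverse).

g g

  after g: (1 4 5 3)
  after g: (1 5)(3 4)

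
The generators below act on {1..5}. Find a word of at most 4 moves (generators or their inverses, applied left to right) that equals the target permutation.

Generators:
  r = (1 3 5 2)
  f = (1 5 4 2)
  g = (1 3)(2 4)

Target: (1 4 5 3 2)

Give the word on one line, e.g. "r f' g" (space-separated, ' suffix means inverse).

r' f'

  after r': (1 2 5 3)
  after f': (1 4 5 3 2)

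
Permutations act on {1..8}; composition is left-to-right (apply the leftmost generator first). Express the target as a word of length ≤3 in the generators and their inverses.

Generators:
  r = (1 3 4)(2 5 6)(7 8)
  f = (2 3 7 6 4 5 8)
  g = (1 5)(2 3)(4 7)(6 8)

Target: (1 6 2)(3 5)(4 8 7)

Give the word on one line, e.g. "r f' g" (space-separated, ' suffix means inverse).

f r' f'

  after f: (2 3 7 6 4 5 8)
  after r': (1 4 2)(3 8 6)(5 7)
  after f': (1 6 2)(3 5)(4 8 7)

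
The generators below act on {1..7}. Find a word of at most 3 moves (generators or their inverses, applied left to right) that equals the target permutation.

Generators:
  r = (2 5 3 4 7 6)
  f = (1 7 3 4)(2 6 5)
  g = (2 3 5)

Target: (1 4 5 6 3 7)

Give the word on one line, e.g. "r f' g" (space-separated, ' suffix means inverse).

f' g

  after f': (1 4 3 7)(2 5 6)
  after g: (1 4 5 6 3 7)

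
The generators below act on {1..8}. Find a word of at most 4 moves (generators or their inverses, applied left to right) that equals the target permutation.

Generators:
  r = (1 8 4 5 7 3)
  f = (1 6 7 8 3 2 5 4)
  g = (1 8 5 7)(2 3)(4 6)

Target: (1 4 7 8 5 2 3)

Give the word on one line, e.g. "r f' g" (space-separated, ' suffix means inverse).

f f r' f

  after f: (1 6 7 8 3 2 5 4)
  after f: (1 7 3 5)(2 4 6 8)
  after r': (1 5 3 4 6)(2 8)
  after f: (1 4 7 8 5 2 3)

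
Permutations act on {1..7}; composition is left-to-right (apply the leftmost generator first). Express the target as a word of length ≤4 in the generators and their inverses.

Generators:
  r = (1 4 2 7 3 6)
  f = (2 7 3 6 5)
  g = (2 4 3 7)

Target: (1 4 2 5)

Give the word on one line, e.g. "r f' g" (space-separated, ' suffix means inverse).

f' r

  after f': (2 5 6 3 7)
  after r: (1 4 2 5)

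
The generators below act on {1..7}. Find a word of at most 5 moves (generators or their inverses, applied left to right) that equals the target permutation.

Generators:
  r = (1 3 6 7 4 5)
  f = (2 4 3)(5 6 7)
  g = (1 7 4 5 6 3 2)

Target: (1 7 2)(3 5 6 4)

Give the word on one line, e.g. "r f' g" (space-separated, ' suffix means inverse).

  after r': (1 5 4 7 6 3)
  after g: (1 6 2)(3 7)
  after f': (1 5 7 4 2)(3 6)
  after f': (1 7 2)(3 5 6 4)

r' g f' f'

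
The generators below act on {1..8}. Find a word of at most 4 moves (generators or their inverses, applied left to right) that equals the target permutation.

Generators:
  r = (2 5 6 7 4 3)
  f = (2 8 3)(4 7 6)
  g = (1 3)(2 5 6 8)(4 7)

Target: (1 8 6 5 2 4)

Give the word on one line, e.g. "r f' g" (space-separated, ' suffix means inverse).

r g' f' r'

  after r: (2 5 6 7 4 3)
  after g': (1 3 8 6 4)
  after f': (1 8 7 4)(2 3)
  after r': (1 8 6 5 2 4)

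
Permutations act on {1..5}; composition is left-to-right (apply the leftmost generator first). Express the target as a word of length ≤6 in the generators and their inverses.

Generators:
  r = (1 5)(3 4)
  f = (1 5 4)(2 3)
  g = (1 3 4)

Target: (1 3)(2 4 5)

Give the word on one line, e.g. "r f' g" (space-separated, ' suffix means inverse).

f f g f' r'

  after f: (1 5 4)(2 3)
  after f: (1 4 5)
  after g: (3 4 5)
  after f': (1 4)(2 3 5)
  after r': (1 3)(2 4 5)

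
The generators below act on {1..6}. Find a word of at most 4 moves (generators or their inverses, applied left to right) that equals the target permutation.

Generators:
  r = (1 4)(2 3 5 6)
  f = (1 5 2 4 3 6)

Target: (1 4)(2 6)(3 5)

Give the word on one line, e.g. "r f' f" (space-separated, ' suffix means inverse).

  after f: (1 5 2 4 3 6)
  after f: (1 2 3)(4 6 5)
  after f: (1 4)(2 6)(3 5)

f f f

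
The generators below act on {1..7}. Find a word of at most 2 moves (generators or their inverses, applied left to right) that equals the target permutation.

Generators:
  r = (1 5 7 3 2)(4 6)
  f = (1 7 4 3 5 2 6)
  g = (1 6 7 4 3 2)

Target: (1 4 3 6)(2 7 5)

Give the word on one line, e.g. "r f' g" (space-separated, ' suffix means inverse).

f' r

  after f': (1 6 2 5 3 4 7)
  after r: (1 4 3 6)(2 7 5)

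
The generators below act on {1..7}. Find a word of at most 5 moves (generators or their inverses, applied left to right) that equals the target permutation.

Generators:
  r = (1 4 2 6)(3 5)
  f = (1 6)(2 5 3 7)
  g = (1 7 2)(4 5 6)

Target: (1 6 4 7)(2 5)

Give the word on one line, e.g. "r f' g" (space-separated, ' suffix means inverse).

f r f'

  after f: (1 6)(2 5 3 7)
  after r: (2 3 7 6 4)
  after f': (1 6 4 7)(2 5)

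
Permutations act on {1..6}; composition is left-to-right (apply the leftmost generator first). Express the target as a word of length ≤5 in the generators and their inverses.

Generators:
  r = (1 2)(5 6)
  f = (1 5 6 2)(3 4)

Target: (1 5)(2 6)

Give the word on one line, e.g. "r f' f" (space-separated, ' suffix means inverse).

f' r' f

  after f': (1 2 6 5)(3 4)
  after r': (2 5)(3 4)
  after f: (1 5)(2 6)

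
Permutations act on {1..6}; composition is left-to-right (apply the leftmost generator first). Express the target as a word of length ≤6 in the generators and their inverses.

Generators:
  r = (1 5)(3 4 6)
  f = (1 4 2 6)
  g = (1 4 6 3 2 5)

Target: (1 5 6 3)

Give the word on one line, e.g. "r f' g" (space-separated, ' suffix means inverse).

g f r' g f

  after g: (1 4 6 3 2 5)
  after f: (1 2 5 4)(3 6)
  after r': (1 2)(3 4 5)
  after g: (1 5 2 4)(3 6)
  after f: (1 5 6 3)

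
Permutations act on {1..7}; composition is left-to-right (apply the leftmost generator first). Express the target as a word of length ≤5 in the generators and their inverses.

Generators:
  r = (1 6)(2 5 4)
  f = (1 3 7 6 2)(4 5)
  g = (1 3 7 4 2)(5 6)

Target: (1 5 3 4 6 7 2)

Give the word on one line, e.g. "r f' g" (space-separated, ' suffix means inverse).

r' g' g' g'

  after r': (1 6)(2 4 5)
  after g': (1 5 4 6 2 7 3)
  after g': (1 6 4 5 7)(2 3)
  after g': (1 5 3 4 6 7 2)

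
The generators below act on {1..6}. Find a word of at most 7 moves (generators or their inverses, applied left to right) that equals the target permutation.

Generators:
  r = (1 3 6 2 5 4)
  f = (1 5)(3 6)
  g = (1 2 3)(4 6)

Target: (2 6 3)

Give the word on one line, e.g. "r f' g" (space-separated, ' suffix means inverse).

f g r' g r'

  after f: (1 5)(3 6)
  after g: (1 5 2 3 4 6)
  after r': (1 2)(3 5 6 4)
  after g: (1 3 5 4)
  after r': (2 6 3)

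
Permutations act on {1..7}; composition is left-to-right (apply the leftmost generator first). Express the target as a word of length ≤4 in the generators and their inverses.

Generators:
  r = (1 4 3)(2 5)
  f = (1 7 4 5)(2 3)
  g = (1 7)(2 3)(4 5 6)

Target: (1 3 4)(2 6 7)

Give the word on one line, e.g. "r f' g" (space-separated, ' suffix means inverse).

r g f' r

  after r: (1 4 3)(2 5)
  after g: (1 5 3 7)(2 6 4)
  after f': (1 4 3)(2 6 7 5)
  after r: (1 3 4)(2 6 7)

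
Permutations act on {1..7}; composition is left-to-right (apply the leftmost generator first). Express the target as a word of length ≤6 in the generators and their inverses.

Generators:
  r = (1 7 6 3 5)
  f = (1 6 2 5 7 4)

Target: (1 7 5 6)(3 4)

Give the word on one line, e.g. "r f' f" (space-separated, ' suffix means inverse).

f' r r f'

  after f': (1 4 7 5 2 6)
  after r: (1 4 6 7)(2 3 5)
  after r: (1 4 3)(2 5)
  after f': (1 7 5 6)(3 4)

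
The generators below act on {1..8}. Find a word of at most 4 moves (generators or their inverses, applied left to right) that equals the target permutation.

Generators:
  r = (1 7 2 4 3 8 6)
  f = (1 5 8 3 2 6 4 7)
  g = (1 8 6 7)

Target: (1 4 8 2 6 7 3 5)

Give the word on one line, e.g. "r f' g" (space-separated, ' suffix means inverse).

r f'

  after r: (1 7 2 4 3 8 6)
  after f': (1 4 8 2 6 7 3 5)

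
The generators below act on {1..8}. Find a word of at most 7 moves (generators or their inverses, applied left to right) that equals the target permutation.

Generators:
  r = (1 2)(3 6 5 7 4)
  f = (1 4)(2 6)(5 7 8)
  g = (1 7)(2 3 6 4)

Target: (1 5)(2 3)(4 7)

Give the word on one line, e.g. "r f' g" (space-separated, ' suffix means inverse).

  after r': (1 2)(3 4 7 5 6)
  after r': (3 7 6 4 5)
  after f': (1 4 8 7 2 6)(3 5)
  after r': (1 7)(2 3 6)(4 8 5)
  after f': (1 5)(2 3)(4 7)

r' r' f' r' f'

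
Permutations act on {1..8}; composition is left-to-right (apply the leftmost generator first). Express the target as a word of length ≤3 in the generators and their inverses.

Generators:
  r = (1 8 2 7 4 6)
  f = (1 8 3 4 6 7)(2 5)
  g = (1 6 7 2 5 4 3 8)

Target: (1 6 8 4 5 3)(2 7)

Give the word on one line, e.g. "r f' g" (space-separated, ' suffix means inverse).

r' g f'

  after r': (1 6 4 7 2 8)
  after g: (1 7 5 4 2)(3 8 6)
  after f': (1 6 8 4 5 3)(2 7)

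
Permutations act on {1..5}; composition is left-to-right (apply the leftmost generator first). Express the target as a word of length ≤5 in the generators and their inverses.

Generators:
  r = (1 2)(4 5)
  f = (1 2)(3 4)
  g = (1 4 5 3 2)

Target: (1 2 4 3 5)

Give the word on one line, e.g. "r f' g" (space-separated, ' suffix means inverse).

g' r f r' g'

  after g': (1 2 3 5 4)
  after r: (2 3 4)
  after f: (1 2 4)
  after r': (2 5 4)
  after g': (1 2 4 3 5)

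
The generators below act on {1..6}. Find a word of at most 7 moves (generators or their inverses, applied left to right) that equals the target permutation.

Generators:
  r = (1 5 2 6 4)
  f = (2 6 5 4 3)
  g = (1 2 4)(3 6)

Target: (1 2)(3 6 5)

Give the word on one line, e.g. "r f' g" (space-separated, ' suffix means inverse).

  after g: (1 2 4)(3 6)
  after r': (1 5)(2 6 3)
  after g: (1 5 2 3 4)
  after f: (1 4)(5 6)
  after g': (1 2)(3 6 5)

g r' g f g'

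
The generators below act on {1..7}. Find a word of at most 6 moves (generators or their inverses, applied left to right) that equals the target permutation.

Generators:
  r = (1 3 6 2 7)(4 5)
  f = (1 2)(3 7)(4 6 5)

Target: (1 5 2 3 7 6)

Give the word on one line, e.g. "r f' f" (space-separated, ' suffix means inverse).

  after r: (1 3 6 2 7)(4 5)
  after r: (1 6 7 3 2)
  after f: (1 5 4 6 3)
  after f: (1 4 5 6 7 3 2)
  after r: (1 5 2 3 7 6)

r r f f r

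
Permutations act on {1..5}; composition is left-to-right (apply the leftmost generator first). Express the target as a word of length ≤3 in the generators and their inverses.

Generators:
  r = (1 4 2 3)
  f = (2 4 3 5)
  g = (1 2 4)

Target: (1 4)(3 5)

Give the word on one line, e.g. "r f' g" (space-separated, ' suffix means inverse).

f r

  after f: (2 4 3 5)
  after r: (1 4)(3 5)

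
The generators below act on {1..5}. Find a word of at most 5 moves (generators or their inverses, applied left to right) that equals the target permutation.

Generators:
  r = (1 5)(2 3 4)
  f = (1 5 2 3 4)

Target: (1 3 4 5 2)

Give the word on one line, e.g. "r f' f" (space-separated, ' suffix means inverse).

f r' f' r'

  after f: (1 5 2 3 4)
  after r': (4 5)
  after f': (1 4)(2 5 3)
  after r': (1 3 4 5 2)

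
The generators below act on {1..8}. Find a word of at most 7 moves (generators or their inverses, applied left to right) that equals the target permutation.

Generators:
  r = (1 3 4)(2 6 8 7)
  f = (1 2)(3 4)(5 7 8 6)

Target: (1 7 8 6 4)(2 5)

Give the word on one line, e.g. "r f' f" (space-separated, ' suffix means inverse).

r r r f' r'

  after r: (1 3 4)(2 6 8 7)
  after r: (1 4 3)(2 8)(6 7)
  after r: (2 7 8 6)
  after f': (1 2 5 6)(3 4)
  after r': (1 7 8 6 4)(2 5)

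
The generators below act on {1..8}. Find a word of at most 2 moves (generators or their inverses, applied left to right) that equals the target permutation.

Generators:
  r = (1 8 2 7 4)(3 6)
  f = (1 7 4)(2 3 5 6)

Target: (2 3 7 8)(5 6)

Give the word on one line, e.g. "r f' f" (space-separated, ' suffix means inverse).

f' r

  after f': (1 4 7)(2 6 5 3)
  after r: (2 3 7 8)(5 6)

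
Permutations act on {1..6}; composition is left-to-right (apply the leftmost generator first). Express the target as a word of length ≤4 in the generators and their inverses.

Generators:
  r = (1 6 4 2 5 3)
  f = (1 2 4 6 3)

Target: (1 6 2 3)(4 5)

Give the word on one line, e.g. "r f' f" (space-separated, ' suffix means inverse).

  after r': (1 3 5 2 4 6)
  after f: (2 6)(3 5 4)
  after r': (1 3 2)(4 5 6)
  after f': (1 6 2 3)(4 5)

r' f r' f'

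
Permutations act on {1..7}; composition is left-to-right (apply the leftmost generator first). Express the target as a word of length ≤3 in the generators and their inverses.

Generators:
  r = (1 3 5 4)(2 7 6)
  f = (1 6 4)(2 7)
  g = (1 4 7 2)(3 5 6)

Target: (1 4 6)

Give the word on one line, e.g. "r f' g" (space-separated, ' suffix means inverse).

f f

  after f: (1 6 4)(2 7)
  after f: (1 4 6)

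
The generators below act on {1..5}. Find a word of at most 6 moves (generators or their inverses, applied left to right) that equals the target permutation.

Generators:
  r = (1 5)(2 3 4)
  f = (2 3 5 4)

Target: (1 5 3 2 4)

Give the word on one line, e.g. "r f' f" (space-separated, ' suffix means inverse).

  after f': (2 4 5 3)
  after r': (1 5 2 3 4)
  after r': (4 5)
  after r': (1 5 3 2 4)

f' r' r' r'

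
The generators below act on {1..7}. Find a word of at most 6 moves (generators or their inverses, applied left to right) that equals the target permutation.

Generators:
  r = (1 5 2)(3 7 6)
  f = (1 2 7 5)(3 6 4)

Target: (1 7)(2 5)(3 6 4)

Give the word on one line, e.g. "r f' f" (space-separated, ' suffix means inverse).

  after f': (1 5 7 2)(3 4 6)
  after r': (3 4 7 5)
  after r': (1 2 5 6 7)(3 4)
  after r': (1 5 7 2)(3 4 6)
  after f': (1 7)(2 5)(3 6 4)

f' r' r' r' f'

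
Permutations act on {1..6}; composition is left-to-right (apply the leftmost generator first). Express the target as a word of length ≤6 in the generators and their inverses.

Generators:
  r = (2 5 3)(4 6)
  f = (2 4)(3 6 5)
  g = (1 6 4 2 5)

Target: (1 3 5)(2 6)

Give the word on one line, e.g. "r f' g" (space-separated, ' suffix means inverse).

g r' f r'

  after g: (1 6 4 2 5)
  after r': (1 4 3 5)
  after f: (1 2 4 6 5)
  after r': (1 3 5)(2 6)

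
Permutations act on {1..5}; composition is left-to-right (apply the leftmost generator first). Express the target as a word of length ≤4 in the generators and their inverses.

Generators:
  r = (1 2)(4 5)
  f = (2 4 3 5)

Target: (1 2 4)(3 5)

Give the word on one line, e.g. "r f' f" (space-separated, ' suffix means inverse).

  after f': (2 5 3 4)
  after r': (1 2 4)(3 5)

f' r'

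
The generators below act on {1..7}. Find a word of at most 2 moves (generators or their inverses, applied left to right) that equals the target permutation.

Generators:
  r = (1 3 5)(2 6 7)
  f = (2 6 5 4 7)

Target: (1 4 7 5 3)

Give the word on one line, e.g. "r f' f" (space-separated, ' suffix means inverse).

  after r': (1 5 3)(2 7 6)
  after f: (1 4 7 5 3)

r' f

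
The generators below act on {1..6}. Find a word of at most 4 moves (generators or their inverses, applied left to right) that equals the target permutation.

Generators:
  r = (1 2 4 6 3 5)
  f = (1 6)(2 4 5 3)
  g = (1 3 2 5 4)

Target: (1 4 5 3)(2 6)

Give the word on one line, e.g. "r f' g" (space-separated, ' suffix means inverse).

  after g: (1 3 2 5 4)
  after r: (1 5 6 3 4 2)
  after g': (1 2 4 3 5 6)
  after r: (1 4 5 3)(2 6)

g r g' r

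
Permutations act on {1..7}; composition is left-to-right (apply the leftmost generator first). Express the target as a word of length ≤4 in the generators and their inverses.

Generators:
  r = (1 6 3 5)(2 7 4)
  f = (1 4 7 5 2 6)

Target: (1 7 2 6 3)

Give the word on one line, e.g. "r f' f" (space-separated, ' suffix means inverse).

f' f' r' f

  after f': (1 6 2 5 7 4)
  after f': (1 2 7)(4 6 5)
  after r': (1 4)(3 6)(5 7)
  after f: (1 7 2 6 3)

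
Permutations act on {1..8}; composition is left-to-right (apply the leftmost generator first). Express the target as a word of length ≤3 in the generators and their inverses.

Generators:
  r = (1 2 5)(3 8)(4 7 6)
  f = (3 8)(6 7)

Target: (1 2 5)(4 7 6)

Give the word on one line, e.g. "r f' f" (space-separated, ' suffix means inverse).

r' r'

  after r': (1 5 2)(3 8)(4 6 7)
  after r': (1 2 5)(4 7 6)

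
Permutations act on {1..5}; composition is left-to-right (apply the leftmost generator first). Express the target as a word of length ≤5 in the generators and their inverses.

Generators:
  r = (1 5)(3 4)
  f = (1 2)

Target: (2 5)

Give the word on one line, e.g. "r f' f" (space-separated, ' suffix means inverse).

r f r'

  after r: (1 5)(3 4)
  after f: (1 5 2)(3 4)
  after r': (2 5)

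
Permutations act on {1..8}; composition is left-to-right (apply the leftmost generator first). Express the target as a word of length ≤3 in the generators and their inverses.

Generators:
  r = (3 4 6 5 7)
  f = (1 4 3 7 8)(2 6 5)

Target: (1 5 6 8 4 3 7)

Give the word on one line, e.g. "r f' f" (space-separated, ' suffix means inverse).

f r f

  after f: (1 4 3 7 8)(2 6 5)
  after r: (1 6 7 8)(2 5)
  after f: (1 5 6 8 4 3 7)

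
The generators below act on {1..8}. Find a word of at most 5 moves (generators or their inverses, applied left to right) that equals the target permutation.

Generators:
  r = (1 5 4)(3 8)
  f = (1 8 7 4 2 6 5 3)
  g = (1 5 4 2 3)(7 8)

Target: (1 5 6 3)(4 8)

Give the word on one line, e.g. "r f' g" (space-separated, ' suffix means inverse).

  after f': (1 3 5 6 2 4 7 8)
  after g: (3 4 8 5 6)
  after r': (1 4 3 5 6 8)
  after r': (1 5 6 3)(4 8)

f' g r' r'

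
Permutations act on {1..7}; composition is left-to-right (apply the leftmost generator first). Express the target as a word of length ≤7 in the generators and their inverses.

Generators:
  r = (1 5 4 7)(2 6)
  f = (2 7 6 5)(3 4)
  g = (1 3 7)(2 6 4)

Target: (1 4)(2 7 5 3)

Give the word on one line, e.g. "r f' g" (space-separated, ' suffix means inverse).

  after r': (1 7 4 5)(2 6)
  after g: (2 4 5 3 7)
  after g: (1 3)(4 5 7 6)
  after r': (1 3 7 2 6 5 4)
  after f': (1 4)(2 7 5 3)

r' g g r' f'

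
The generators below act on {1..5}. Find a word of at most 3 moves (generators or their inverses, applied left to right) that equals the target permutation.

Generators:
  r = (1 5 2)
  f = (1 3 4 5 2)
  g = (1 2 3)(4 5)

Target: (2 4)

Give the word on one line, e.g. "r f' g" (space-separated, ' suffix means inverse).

  after f': (1 2 5 4 3)
  after g': (2 4)

f' g'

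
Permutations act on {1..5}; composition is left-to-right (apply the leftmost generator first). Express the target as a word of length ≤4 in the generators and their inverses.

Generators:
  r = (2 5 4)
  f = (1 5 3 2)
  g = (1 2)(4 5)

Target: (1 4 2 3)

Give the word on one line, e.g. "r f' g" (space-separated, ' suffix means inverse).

  after r': (2 4 5)
  after r': (2 5 4)
  after f: (1 5 4)(2 3)
  after g: (1 4 2 3)

r' r' f g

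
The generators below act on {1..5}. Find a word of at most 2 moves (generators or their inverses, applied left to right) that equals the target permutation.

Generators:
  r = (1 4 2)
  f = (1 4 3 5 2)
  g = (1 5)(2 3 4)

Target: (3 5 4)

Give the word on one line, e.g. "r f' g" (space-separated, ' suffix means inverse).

  after f: (1 4 3 5 2)
  after r': (3 5 4)

f r'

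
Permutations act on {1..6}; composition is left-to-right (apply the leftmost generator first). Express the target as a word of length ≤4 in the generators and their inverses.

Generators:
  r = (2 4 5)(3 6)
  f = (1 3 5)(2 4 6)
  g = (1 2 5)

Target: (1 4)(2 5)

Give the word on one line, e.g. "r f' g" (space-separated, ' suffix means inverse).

  after r': (2 5 4)(3 6)
  after g': (1 5 4)(3 6)
  after r': (1 4)(2 5)

r' g' r'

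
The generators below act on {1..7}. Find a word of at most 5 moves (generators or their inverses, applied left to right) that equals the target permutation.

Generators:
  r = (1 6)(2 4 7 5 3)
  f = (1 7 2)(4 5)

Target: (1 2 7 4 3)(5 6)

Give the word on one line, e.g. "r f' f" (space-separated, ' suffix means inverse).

  after f: (1 7 2)(4 5)
  after r': (1 4 7 3 5 2 6)
  after f: (1 5)(2 6 7 3 4)
  after r': (1 7 5 6 4 3 2)
  after f: (1 2 7 4 3)(5 6)

f r' f r' f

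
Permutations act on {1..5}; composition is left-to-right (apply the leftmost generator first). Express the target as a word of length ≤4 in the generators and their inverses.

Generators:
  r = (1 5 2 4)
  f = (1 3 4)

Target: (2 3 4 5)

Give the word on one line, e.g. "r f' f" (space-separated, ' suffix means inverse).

  after f: (1 3 4)
  after r: (1 3)(2 4 5)
  after f': (2 3 4 5)

f r f'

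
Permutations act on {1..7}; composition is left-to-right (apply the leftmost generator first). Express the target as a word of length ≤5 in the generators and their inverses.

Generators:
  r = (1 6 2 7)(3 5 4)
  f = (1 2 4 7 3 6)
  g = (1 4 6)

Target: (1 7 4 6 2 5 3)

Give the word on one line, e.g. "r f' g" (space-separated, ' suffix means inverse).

g g f r'

  after g: (1 4 6)
  after g: (1 6 4)
  after f: (2 4)(3 6 7)
  after r': (1 7 4 6 2 5 3)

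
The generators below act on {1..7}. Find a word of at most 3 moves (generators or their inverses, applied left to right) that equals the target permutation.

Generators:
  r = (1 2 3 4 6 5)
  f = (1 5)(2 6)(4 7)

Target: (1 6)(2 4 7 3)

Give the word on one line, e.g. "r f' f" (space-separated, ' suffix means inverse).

  after f': (1 5)(2 6)(4 7)
  after r': (1 6)(2 4 7 3)

f' r'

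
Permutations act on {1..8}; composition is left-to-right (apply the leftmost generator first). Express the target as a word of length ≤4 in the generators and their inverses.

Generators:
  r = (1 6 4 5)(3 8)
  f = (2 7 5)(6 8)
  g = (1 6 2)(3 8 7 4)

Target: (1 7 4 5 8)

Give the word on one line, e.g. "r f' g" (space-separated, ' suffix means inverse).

r' g' r' g'

  after r': (1 5 4 6)(3 8)
  after g': (1 5 7 8 4)(2 6)
  after r': (1 4 5 7 3 8 6 2)
  after g': (1 7 4 5 8)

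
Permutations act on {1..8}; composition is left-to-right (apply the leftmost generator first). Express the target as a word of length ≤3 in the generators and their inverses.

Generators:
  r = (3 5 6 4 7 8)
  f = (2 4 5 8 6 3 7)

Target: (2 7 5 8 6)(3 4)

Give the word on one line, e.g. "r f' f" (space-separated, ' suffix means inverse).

r f'

  after r: (3 5 6 4 7 8)
  after f': (2 7 5 8 6)(3 4)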